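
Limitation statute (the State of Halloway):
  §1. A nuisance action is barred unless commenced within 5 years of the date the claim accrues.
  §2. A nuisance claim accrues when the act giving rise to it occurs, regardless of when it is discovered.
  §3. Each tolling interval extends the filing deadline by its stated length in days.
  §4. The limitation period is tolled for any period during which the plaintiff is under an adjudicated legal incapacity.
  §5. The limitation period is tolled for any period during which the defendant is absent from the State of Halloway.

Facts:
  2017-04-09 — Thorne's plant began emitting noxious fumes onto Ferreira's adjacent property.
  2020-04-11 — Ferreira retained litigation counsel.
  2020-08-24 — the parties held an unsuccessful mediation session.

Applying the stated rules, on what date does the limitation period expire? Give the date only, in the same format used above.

The limitation period began to run on 2017-04-09.
Adding the 5 years base period to 2017-04-09 gives a deadline of 2022-04-09, before any tolling.
The other events in the timeline have no effect on the limitation period under the stated rules.

2022-04-09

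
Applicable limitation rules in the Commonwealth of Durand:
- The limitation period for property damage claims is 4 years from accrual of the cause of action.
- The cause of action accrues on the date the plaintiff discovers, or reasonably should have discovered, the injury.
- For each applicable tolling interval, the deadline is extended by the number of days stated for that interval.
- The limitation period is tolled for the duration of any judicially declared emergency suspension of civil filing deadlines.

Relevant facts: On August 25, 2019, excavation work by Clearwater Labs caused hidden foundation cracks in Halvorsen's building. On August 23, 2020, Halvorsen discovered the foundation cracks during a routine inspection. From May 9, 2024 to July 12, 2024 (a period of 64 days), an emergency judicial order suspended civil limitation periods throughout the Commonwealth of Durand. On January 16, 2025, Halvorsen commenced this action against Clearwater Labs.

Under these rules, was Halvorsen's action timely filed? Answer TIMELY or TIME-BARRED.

Under the discovery rule, the claim accrued on August 23, 2020, when Halvorsen discovered the injury — not on the August 25, 2019 date of the underlying act.
4 years from August 23, 2020 is August 23, 2024.
Because the emergency suspension of filing deadlines ran from May 9, 2024 to July 12, 2024, the deadline is extended by 64 days to October 26, 2024.
Halvorsen filed on January 16, 2025, after the October 26, 2024 deadline, so the action is time-barred.

TIME-BARRED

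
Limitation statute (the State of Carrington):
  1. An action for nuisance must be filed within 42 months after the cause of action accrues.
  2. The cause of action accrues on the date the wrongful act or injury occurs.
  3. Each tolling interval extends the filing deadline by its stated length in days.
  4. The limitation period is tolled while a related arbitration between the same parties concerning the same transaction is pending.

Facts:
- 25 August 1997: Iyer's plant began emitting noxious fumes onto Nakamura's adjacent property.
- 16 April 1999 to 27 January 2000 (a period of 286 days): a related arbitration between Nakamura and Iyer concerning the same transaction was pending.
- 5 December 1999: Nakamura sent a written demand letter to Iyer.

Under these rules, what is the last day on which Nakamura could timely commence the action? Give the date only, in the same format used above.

The cause of action accrued on 25 August 1997, the date of the act.
Adding the 42 months base period to 25 August 1997 gives a deadline of 25 February 2001, before any tolling.
The pending related arbitration from 16 April 1999 to 27 January 2000 tolled the period for 286 days, extending the deadline to 8 December 2001.
Nothing else in the chronology tolls or restarts the period.

8 December 2001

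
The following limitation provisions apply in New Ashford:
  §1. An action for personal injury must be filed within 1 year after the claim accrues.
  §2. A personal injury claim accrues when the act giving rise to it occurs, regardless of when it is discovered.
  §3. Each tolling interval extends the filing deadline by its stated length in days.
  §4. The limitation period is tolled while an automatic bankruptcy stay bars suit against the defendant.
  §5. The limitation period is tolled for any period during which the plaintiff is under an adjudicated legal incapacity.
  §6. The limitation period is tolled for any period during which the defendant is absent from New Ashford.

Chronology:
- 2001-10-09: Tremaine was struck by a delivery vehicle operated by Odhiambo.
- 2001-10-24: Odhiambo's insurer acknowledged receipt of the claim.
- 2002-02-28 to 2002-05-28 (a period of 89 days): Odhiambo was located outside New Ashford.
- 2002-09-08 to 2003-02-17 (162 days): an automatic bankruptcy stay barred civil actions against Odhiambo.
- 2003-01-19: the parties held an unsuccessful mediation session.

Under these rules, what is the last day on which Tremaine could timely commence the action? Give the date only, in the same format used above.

2003-06-17

The limitation period began to run on 2001-10-09.
1 year from 2001-10-09 is 2002-10-09.
The period was tolled for 89 days by the defendant's absence from the jurisdiction (2002-02-28 to 2002-05-28), pushing the deadline to 2003-01-06.
The automatic bankruptcy stay from 2002-09-08 to 2003-02-17 tolled the period for 162 days, extending the deadline to 2003-06-17.
Nothing else in the chronology tolls or restarts the period.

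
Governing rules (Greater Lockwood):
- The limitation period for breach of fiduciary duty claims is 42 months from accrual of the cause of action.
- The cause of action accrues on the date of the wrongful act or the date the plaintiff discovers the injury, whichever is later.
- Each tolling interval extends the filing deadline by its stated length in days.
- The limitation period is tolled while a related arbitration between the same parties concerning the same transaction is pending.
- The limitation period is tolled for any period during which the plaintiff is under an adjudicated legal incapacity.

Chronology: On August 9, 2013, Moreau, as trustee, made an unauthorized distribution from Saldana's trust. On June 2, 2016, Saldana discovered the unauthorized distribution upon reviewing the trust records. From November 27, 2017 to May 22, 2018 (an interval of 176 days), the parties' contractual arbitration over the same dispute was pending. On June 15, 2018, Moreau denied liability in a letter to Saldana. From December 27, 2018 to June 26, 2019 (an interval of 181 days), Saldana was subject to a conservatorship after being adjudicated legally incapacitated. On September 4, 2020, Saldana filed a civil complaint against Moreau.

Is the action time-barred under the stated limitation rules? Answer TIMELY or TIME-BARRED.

Because discovery on June 2, 2016 post-dates the August 9, 2013 act, accrual under the later-of rule falls on June 2, 2016.
Adding the 42 months base period to June 2, 2016 gives a deadline of December 2, 2019, before any tolling.
Because the pending related arbitration ran from November 27, 2017 to May 22, 2018, the deadline is extended by 176 days to May 26, 2020.
The period was tolled for 181 days by the plaintiff's legal incapacity (December 27, 2018 to June 26, 2019), pushing the deadline to November 23, 2020.
Nothing else in the chronology tolls or restarts the period.
Saldana filed on September 4, 2020, before the November 23, 2020 deadline, so the action is timely.

TIMELY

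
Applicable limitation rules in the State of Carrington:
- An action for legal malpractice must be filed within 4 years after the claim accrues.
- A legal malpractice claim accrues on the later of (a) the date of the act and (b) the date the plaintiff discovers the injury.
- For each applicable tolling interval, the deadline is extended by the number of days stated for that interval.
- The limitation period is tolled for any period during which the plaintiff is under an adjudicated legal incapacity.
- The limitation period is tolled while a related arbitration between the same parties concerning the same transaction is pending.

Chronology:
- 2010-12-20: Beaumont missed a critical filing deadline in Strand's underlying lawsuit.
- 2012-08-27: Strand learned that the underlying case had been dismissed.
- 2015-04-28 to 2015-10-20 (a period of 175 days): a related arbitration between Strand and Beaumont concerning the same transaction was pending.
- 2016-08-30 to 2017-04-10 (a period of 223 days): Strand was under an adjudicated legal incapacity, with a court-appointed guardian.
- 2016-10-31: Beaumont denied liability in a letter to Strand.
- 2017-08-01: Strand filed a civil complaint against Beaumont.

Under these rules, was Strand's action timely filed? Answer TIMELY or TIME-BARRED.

The claim accrued on 2012-08-27 — the later of the 2010-12-20 act and the 2012-08-27 discovery.
The untolled deadline — 4 years after 2012-08-27 — is 2016-08-27.
Because the pending related arbitration ran from 2015-04-28 to 2015-10-20, the deadline is extended by 175 days to 2017-02-18.
The plaintiff's legal incapacity from 2016-08-30 to 2017-04-10 tolled the period for 223 days, extending the deadline to 2017-09-29.
None of the other events listed affects the running of the period under the stated rules.
Filing on 2017-08-01 beat the 2017-09-29 deadline — the action is timely.

TIMELY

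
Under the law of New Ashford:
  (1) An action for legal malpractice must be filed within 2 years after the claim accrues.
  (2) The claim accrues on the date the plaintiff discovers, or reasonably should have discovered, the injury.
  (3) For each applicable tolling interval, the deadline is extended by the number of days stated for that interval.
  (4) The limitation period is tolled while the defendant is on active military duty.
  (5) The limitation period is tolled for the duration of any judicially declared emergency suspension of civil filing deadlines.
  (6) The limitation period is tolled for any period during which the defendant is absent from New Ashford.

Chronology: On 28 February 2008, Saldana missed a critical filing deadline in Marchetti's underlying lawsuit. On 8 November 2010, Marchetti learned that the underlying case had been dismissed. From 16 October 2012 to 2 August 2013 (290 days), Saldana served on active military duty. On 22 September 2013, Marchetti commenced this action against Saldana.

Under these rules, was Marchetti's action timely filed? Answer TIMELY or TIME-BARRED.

TIME-BARRED

The claim did not accrue until Marchetti discovered the injury on 8 November 2010; the 28 February 2008 act date does not start the clock under the stated rule.
Adding the 2 years base period to 8 November 2010 gives a deadline of 8 November 2012, before any tolling.
The period was tolled for 290 days by the defendant's active military service (16 October 2012 to 2 August 2013), pushing the deadline to 25 August 2013.
Marchetti filed on 22 September 2013, after the 25 August 2013 deadline, so the action is time-barred.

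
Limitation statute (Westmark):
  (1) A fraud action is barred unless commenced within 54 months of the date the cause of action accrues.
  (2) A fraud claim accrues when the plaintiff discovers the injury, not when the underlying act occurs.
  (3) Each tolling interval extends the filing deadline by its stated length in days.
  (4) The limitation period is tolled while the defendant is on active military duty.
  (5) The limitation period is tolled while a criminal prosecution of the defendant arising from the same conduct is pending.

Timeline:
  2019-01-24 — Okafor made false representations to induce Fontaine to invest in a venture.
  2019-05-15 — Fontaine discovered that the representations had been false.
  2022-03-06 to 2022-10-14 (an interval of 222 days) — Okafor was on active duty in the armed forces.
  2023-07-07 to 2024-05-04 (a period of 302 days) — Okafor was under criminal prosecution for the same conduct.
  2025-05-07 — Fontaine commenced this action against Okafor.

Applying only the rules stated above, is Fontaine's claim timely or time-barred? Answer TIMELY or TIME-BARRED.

TIME-BARRED

The claim did not accrue until Fontaine discovered the injury on 2019-05-15; the 2019-01-24 act date does not start the clock under the stated rule.
Adding the 54 months base period to 2019-05-15 gives a deadline of 2023-11-15, before any tolling.
Because the defendant's active military service ran from 2022-03-06 to 2022-10-14, the deadline is extended by 222 days to 2024-06-24.
The pending criminal prosecution from 2023-07-07 to 2024-05-04 tolled the period for 302 days, extending the deadline to 2025-04-22.
Fontaine filed on 2025-05-07, after the 2025-04-22 deadline, so the action is time-barred.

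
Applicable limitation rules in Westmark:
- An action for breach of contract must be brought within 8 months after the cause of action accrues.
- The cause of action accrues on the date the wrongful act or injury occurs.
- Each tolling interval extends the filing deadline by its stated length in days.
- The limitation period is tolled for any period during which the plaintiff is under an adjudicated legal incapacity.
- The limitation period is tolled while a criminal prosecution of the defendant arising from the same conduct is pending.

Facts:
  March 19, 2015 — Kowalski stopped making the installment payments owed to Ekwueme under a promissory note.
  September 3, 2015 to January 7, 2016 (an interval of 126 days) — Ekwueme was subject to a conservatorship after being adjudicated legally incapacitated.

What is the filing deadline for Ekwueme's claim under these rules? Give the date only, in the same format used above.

The claim accrued on March 19, 2015, when the wrongful act occurred.
8 months from March 19, 2015 is November 19, 2015.
Because the plaintiff's legal incapacity ran from September 3, 2015 to January 7, 2016, the deadline is extended by 126 days to March 24, 2016.

March 24, 2016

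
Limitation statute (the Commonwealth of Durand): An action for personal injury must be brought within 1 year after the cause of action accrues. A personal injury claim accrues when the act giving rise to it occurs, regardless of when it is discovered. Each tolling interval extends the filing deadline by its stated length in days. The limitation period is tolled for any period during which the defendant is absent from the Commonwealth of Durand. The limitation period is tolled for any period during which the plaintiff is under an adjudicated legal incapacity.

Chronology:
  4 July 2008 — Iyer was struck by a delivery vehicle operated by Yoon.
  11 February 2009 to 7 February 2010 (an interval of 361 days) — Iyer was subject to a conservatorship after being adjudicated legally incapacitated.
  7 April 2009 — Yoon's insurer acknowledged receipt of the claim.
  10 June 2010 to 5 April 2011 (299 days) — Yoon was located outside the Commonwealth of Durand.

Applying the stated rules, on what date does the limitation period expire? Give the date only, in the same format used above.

The cause of action accrued on 4 July 2008, the date of the act.
The untolled deadline — 1 year after 4 July 2008 — is 4 July 2009.
The plaintiff's legal incapacity from 11 February 2009 to 7 February 2010 tolled the period for 361 days, extending the deadline to 30 June 2010.
The defendant's absence from the jurisdiction from 10 June 2010 to 5 April 2011 tolled the period for 299 days, extending the deadline to 25 April 2011.
The other events in the timeline have no effect on the limitation period under the stated rules.

25 April 2011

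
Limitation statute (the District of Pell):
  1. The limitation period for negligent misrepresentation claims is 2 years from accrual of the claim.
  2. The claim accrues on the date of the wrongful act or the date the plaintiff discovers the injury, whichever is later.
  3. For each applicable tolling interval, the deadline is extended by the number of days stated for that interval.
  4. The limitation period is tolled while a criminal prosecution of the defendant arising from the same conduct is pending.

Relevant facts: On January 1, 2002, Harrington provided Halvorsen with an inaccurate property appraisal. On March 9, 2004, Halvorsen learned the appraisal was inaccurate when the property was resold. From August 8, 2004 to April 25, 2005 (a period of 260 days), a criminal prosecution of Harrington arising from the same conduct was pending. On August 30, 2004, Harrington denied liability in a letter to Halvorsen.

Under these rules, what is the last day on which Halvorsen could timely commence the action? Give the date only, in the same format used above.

November 24, 2006

The claim accrued on March 9, 2004 — the later of the January 1, 2002 act and the March 9, 2004 discovery.
The untolled deadline — 2 years after March 9, 2004 — is March 9, 2006.
The period was tolled for 260 days by the pending criminal prosecution (August 8, 2004 to April 25, 2005), pushing the deadline to November 24, 2006.
None of the other events listed affects the running of the period under the stated rules.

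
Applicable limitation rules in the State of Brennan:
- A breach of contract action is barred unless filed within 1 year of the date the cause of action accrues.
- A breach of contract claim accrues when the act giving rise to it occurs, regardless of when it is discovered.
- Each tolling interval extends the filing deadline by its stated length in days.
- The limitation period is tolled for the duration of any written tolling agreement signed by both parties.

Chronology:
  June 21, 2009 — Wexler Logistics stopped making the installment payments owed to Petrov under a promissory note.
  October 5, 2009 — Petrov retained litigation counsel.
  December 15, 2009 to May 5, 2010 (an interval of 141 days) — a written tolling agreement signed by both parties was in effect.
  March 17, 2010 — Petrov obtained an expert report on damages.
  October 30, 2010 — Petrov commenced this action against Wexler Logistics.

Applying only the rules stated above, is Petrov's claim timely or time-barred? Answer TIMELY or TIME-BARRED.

The claim accrued on June 21, 2009, when the wrongful act occurred.
1 year from June 21, 2009 is June 21, 2010.
Because the written tolling agreement ran from December 15, 2009 to May 5, 2010, the deadline is extended by 141 days to November 9, 2010.
Nothing else in the chronology tolls or restarts the period.
The October 30, 2010 filing precedes the November 9, 2010 deadline; the claim is timely.

TIMELY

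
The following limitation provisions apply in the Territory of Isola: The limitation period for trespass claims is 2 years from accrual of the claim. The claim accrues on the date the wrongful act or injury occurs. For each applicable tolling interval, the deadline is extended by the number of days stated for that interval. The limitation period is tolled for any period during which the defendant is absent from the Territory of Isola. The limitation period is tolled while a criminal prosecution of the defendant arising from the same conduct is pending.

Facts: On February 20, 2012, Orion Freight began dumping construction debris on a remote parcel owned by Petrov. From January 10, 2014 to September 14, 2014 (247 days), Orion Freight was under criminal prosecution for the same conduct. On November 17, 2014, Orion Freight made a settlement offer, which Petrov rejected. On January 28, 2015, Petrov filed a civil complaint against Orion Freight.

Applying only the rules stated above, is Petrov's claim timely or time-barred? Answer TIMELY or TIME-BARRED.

TIME-BARRED

The claim accrued on February 20, 2012, the date of the act.
2 years from February 20, 2012 is February 20, 2014.
Because the pending criminal prosecution ran from January 10, 2014 to September 14, 2014, the deadline is extended by 247 days to October 25, 2014.
Nothing else in the chronology tolls or restarts the period.
Petrov filed on January 28, 2015, after the October 25, 2014 deadline, so the action is time-barred.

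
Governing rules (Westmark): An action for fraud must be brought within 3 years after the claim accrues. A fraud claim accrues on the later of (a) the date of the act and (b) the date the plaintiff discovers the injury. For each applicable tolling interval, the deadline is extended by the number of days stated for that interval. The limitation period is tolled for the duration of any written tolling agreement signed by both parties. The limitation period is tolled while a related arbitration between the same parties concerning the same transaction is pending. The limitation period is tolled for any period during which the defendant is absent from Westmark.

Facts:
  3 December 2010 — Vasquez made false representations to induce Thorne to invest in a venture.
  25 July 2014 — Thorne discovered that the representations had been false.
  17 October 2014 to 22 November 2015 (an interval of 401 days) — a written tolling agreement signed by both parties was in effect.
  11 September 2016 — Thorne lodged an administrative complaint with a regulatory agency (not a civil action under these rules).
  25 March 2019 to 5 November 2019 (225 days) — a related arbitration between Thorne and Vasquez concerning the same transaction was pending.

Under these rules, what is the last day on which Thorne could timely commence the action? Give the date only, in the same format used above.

Taking the later of the act (3 December 2010) and discovery (25 July 2014), the claim accrued on 25 July 2014.
3 years from 25 July 2014 is 25 July 2017.
Because the written tolling agreement ran from 17 October 2014 to 22 November 2015, the deadline is extended by 401 days to 30 August 2018.
By the time the pending related arbitration began on 25 March 2019, the limitation period had already expired on 30 August 2018; that interval cannot revive it.
The other events in the timeline have no effect on the limitation period under the stated rules.

30 August 2018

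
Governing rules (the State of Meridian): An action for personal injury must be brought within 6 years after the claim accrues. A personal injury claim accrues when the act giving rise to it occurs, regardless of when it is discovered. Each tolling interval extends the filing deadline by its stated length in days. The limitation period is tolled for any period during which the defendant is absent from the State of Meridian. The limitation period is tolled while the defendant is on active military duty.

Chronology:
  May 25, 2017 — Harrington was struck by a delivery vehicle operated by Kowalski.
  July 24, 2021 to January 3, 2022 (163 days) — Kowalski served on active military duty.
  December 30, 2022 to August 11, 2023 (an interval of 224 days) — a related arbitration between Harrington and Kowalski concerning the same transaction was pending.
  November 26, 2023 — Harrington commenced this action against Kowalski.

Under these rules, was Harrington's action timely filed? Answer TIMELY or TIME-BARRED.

The claim accrued on May 25, 2017, the date of the act.
The untolled deadline — 6 years after May 25, 2017 — is May 25, 2023.
Because the defendant's active military service ran from July 24, 2021 to January 3, 2022, the deadline is extended by 163 days to November 4, 2023.
No stated provision tolls the period for a pending arbitration, so the interval from December 30, 2022 to August 11, 2023 has no effect on the deadline.
Harrington filed on November 26, 2023, after the November 4, 2023 deadline, so the action is time-barred.

TIME-BARRED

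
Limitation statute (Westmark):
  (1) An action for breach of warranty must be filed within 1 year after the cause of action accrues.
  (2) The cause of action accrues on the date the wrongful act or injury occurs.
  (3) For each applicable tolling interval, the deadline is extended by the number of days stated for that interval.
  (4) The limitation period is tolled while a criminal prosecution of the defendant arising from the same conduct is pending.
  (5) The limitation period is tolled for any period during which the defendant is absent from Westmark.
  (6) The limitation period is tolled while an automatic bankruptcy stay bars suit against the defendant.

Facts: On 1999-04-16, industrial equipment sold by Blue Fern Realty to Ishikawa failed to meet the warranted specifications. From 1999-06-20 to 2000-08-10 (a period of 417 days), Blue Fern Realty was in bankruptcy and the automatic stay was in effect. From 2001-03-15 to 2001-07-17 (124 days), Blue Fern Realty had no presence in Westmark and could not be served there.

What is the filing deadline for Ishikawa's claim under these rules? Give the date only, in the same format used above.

The cause of action accrued on 1999-04-16, the date of the act.
The untolled deadline — 1 year after 1999-04-16 — is 2000-04-16.
Because the automatic bankruptcy stay ran from 1999-06-20 to 2000-08-10, the deadline is extended by 417 days to 2001-06-07.
Because the defendant's absence from the jurisdiction ran from 2001-03-15 to 2001-07-17, the deadline is extended by 124 days to 2001-10-09.

2001-10-09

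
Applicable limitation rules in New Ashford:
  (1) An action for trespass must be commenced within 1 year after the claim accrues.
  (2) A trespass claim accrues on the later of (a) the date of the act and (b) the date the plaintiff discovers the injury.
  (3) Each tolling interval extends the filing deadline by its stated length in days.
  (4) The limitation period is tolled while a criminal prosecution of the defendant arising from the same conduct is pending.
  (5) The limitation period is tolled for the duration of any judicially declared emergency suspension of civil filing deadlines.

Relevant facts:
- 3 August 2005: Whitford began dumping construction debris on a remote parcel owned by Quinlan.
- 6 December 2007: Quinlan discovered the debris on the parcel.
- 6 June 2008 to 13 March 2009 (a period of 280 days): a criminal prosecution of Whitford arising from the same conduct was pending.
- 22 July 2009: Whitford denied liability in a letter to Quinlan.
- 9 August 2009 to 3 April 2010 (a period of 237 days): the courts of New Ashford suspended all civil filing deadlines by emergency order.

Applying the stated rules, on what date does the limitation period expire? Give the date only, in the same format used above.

Taking the later of the act (3 August 2005) and discovery (6 December 2007), the claim accrued on 6 December 2007.
1 year from 6 December 2007 is 6 December 2008.
Because the pending criminal prosecution ran from 6 June 2008 to 13 March 2009, the deadline is extended by 280 days to 12 September 2009.
Because the emergency suspension of filing deadlines ran from 9 August 2009 to 3 April 2010, the deadline is extended by 237 days to 7 May 2010.
None of the other events listed affects the running of the period under the stated rules.

7 May 2010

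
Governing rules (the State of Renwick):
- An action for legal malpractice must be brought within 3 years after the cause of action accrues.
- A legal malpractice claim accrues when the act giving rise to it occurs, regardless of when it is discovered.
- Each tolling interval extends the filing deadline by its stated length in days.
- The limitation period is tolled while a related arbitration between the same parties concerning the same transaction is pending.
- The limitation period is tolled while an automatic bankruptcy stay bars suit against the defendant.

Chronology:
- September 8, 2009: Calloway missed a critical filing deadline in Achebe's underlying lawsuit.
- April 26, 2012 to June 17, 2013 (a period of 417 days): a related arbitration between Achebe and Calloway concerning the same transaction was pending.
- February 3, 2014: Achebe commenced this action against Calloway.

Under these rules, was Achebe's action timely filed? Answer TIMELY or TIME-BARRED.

TIME-BARRED

The claim accrued on September 8, 2009, when the wrongful act occurred.
Adding the 3 years base period to September 8, 2009 gives a deadline of September 8, 2012, before any tolling.
The pending related arbitration from April 26, 2012 to June 17, 2013 tolled the period for 417 days, extending the deadline to October 30, 2013.
Filing on February 3, 2014 missed the October 30, 2013 deadline — the action is time-barred.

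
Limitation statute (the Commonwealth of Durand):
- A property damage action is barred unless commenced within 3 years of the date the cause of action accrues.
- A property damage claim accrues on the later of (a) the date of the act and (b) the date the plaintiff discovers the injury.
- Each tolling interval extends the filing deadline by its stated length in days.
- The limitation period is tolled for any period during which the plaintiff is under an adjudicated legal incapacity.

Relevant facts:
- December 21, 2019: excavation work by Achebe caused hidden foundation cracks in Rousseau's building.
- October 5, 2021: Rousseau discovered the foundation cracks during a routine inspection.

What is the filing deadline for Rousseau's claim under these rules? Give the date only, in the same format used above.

Taking the later of the act (December 21, 2019) and discovery (October 5, 2021), the claim accrued on October 5, 2021.
Adding the 3 years base period to October 5, 2021 gives a deadline of October 5, 2024, before any tolling.

October 5, 2024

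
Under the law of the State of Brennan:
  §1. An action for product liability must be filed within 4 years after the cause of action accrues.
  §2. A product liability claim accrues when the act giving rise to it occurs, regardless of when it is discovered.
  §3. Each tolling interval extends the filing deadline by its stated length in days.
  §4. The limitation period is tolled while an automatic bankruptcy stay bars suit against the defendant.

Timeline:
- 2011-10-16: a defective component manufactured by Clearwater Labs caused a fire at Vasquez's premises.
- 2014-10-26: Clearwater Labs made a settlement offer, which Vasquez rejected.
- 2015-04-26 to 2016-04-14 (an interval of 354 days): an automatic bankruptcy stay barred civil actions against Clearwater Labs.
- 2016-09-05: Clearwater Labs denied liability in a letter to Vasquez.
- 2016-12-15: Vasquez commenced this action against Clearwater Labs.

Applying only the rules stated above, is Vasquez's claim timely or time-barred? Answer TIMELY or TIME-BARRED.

The claim accrued on 2011-10-16, when the wrongful act occurred.
4 years from 2011-10-16 is 2015-10-16.
Because the automatic bankruptcy stay ran from 2015-04-26 to 2016-04-14, the deadline is extended by 354 days to 2016-10-04.
None of the other events listed affects the running of the period under the stated rules.
The 2016-12-15 filing falls after the 2016-10-04 deadline; the claim is time-barred.

TIME-BARRED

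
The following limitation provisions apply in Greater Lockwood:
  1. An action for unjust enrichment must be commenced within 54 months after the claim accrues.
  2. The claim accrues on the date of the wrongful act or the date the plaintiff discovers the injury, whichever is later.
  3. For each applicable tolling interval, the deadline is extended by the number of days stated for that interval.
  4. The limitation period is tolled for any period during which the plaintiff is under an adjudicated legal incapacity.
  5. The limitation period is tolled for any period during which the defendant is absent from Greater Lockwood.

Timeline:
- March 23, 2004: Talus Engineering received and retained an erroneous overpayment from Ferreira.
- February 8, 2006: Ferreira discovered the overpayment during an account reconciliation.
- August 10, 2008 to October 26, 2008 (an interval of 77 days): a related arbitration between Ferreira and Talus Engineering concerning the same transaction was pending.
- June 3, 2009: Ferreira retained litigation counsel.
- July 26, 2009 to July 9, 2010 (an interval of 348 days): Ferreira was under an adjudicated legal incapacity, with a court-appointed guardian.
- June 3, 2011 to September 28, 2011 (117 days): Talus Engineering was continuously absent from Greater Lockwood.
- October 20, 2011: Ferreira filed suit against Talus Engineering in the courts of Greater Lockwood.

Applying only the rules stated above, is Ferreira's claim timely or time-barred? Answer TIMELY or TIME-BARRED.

Taking the later of the act (March 23, 2004) and discovery (February 8, 2006), the claim accrued on February 8, 2006.
54 months from February 8, 2006 is August 8, 2010.
Because the plaintiff's legal incapacity ran from July 26, 2009 to July 9, 2010, the deadline is extended by 348 days to July 22, 2011.
Because the defendant's absence from the jurisdiction ran from June 3, 2011 to September 28, 2011, the deadline is extended by 117 days to November 16, 2011.
Although a pending arbitration ran from August 10, 2008 to October 26, 2008, the stated rules do not make that a tolling event, so it is disregarded.
The other events in the timeline have no effect on the limitation period under the stated rules.
The October 20, 2011 filing precedes the November 16, 2011 deadline; the claim is timely.

TIMELY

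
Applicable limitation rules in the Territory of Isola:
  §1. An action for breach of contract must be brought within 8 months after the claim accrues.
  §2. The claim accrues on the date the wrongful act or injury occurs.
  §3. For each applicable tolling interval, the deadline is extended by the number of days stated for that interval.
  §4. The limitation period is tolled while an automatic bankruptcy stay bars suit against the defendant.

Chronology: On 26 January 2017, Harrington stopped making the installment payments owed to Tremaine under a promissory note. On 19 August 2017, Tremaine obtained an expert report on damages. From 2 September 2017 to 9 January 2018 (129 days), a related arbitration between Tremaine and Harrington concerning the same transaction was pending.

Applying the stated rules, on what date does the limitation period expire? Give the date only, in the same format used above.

The claim accrued on 26 January 2017, the date of the act.
Adding the 8 months base period to 26 January 2017 gives a deadline of 26 September 2017, before any tolling.
No stated provision tolls the period for a pending arbitration, so the interval from 2 September 2017 to 9 January 2018 has no effect on the deadline.
The other events in the timeline have no effect on the limitation period under the stated rules.

26 September 2017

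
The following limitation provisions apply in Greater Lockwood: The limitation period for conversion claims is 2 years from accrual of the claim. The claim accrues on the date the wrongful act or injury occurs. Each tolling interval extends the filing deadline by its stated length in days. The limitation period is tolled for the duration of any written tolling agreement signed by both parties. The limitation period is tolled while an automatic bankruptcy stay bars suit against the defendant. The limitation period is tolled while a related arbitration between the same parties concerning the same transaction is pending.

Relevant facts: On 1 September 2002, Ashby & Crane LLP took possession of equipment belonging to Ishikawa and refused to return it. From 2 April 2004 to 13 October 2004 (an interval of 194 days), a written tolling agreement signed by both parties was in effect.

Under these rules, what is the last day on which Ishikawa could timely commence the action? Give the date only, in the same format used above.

14 March 2005

The claim accrued on 1 September 2002, the date of the act.
2 years from 1 September 2002 is 1 September 2004.
The written tolling agreement from 2 April 2004 to 13 October 2004 tolled the period for 194 days, extending the deadline to 14 March 2005.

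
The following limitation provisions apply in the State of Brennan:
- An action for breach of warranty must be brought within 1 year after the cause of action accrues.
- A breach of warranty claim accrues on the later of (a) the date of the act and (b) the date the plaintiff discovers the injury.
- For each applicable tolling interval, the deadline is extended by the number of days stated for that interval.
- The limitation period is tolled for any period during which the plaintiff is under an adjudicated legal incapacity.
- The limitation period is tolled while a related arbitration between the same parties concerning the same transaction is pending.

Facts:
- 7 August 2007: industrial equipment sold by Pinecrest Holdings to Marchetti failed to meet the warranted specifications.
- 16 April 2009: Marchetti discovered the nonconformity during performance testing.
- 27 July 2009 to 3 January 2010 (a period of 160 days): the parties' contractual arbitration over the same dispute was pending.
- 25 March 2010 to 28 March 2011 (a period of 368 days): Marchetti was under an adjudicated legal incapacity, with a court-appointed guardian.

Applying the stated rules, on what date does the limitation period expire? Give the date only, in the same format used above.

Taking the later of the act (7 August 2007) and discovery (16 April 2009), the claim accrued on 16 April 2009.
1 year from 16 April 2009 is 16 April 2010.
Because the pending related arbitration ran from 27 July 2009 to 3 January 2010, the deadline is extended by 160 days to 23 September 2010.
The plaintiff's legal incapacity from 25 March 2010 to 28 March 2011 tolled the period for 368 days, extending the deadline to 26 September 2011.

26 September 2011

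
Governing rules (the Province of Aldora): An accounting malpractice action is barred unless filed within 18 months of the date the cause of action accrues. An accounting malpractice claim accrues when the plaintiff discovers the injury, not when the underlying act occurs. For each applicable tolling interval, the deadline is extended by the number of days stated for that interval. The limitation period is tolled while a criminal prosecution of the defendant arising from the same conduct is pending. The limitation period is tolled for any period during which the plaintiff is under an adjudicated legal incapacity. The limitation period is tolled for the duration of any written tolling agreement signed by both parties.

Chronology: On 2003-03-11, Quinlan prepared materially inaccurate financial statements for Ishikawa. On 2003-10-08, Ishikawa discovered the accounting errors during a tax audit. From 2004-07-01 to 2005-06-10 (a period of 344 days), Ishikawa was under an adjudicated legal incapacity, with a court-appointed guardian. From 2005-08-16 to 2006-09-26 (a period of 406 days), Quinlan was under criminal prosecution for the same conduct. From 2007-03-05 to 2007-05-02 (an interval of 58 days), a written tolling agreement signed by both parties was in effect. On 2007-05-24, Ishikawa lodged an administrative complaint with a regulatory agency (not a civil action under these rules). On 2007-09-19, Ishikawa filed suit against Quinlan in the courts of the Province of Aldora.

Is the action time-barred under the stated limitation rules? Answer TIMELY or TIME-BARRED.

Under the discovery rule, the claim accrued on 2003-10-08, when Ishikawa discovered the injury — not on the 2003-03-11 date of the underlying act.
Adding the 18 months base period to 2003-10-08 gives a deadline of 2005-04-08, before any tolling.
The plaintiff's legal incapacity from 2004-07-01 to 2005-06-10 tolled the period for 344 days, extending the deadline to 2006-03-18.
Because the pending criminal prosecution ran from 2005-08-16 to 2006-09-26, the deadline is extended by 406 days to 2007-04-28.
Because the written tolling agreement ran from 2007-03-05 to 2007-05-02, the deadline is extended by 58 days to 2007-06-25.
None of the other events listed affects the running of the period under the stated rules.
Filing on 2007-09-19 missed the 2007-06-25 deadline — the action is time-barred.

TIME-BARRED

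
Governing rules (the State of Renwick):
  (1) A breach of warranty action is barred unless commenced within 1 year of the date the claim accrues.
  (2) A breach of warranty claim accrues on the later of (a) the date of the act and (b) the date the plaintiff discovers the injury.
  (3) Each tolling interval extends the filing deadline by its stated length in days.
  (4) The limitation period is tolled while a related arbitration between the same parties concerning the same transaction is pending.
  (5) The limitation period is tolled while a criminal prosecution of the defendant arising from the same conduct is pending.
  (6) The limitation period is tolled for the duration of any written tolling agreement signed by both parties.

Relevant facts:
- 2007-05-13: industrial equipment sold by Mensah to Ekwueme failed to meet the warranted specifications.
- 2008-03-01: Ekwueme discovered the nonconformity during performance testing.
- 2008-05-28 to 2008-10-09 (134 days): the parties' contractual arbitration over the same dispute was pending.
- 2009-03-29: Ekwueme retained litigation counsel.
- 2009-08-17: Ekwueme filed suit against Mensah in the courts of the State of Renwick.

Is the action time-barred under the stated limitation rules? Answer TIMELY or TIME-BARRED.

The claim accrued on 2008-03-01 — the later of the 2007-05-13 act and the 2008-03-01 discovery.
Adding the 1 year base period to 2008-03-01 gives a deadline of 2009-03-01, before any tolling.
The pending related arbitration from 2008-05-28 to 2008-10-09 tolled the period for 134 days, extending the deadline to 2009-07-13.
Nothing else in the chronology tolls or restarts the period.
Ekwueme filed on 2009-08-17, after the 2009-07-13 deadline, so the action is time-barred.

TIME-BARRED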